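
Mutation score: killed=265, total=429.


Mutation score = killed / total * 100
Mutation score = 265 / 429 * 100
Mutation score = 61.77%

61.77%


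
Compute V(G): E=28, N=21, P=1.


Formula: V(G) = E - N + 2P
V(G) = 28 - 21 + 2*1
V(G) = 7 + 2
V(G) = 9

9


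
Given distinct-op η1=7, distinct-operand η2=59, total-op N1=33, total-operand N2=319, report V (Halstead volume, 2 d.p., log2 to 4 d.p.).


Formula: V = N * log2(η), where N = N1 + N2 and η = η1 + η2
η = 7 + 59 = 66
N = 33 + 319 = 352
log2(66) ≈ 6.0444
V = 352 * 6.0444 = 2127.63

2127.63


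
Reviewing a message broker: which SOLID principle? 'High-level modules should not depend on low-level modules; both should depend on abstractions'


This describes the Dependency Inversion Principle (DIP)

Dependency Inversion Principle (DIP)


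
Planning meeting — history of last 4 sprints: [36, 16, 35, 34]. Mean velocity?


Formula: Avg velocity = Total points / Number of sprints
Points: [36, 16, 35, 34]
Sum = 36 + 16 + 35 + 34 = 121
Avg velocity = 121 / 4 = 30.25 points/sprint

30.25 points/sprint


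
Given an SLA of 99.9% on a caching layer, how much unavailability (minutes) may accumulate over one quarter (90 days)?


Formula: allowed downtime = period * (100 - SLA) / 100
Period (quarter (90 days)) = 129600 minutes
Unavailability fraction = (100 - 99.9) / 100
Allowed downtime = 129600 * (100 - 99.9) / 100
Allowed downtime = 129.6 minutes

129.6 minutes


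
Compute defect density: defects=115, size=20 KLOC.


Defect density = defects / KLOC
Defect density = 115 / 20
Defect density = 5.75 defects/KLOC

5.75 defects/KLOC


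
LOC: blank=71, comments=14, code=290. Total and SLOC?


Total LOC = blank + comment + code
Total LOC = 71 + 14 + 290 = 375
SLOC (source only) = code = 290

Total LOC: 375, SLOC: 290


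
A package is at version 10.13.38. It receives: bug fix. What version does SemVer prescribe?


Current: 10.13.38
Change category: 'bug fix' → patch bump
SemVer rule: patch bump → increment PATCH (MAJOR and MINOR unchanged)
New: 10.13.39

10.13.39


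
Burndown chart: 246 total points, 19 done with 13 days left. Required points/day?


Formula: Required rate = Remaining points / Days left
Remaining = 246 - 19 = 227 points
Required rate = 227 / 13 = 17.46 points/day

17.46 points/day


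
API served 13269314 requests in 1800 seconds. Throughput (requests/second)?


Formula: throughput = requests / seconds
throughput = 13269314 / 1800
throughput = 7371.84 requests/second

7371.84 requests/second


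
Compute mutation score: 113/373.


Mutation score = killed / total * 100
Mutation score = 113 / 373 * 100
Mutation score = 30.29%

30.29%


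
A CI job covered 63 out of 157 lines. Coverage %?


Coverage = covered / total * 100
Coverage = 63 / 157 * 100
Coverage = 40.13%

40.13%


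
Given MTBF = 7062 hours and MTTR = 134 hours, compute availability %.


Availability = MTBF / (MTBF + MTTR)
Availability = 7062 / (7062 + 134)
Availability = 7062 / 7196
Availability = 98.1379%

98.1379%


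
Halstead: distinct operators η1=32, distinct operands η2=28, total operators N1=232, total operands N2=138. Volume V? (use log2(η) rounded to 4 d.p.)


Formula: V = N * log2(η), where N = N1 + N2 and η = η1 + η2
η = 32 + 28 = 60
N = 232 + 138 = 370
log2(60) ≈ 5.9069
V = 370 * 5.9069 = 2185.55

2185.55


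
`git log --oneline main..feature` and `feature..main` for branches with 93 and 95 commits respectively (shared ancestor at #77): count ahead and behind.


Common ancestor: commit #77
feature commits after divergence: 93 - 77 = 16
main commits after divergence: 95 - 77 = 18
feature is 16 commits ahead of main
main is 18 commits ahead of feature

feature ahead: 16, main ahead: 18


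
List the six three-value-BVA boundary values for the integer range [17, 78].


Range: [17, 78]
Boundaries: just below min, min, min+1, max-1, max, just above max
Values: [16, 17, 18, 77, 78, 79]

[16, 17, 18, 77, 78, 79]


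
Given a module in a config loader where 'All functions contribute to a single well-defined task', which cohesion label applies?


Reasoning: Best: single purpose
Type: Functional cohesion

Functional cohesion


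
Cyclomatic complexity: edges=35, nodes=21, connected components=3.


Formula: V(G) = E - N + 2P
V(G) = 35 - 21 + 2*3
V(G) = 14 + 6
V(G) = 20

20


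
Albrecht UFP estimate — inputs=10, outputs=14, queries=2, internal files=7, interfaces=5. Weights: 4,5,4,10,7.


UFP = EI*4 + EO*5 + EQ*4 + ILF*10 + EIF*7
UFP = 10*4 + 14*5 + 2*4 + 7*10 + 5*7
UFP = 40 + 70 + 8 + 70 + 35
UFP = 223

223


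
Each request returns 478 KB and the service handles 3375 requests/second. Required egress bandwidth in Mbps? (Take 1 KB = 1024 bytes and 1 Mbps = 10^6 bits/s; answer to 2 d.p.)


Formula: Mbps = payload_bytes * RPS * 8 / 1e6
Payload per request = 478 KB = 478 * 1024 = 489472 bytes
Total bytes/sec = 489472 * 3375 = 1651968000
Total bits/sec = 1651968000 * 8 = 13215744000
Mbps = 13215744000 / 1e6 = 13215.74

13215.74 Mbps


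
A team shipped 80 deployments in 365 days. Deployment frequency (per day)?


Formula: deployments per day = releases / days
= 80 / 365
= 0.219 deploys/day
(equivalently, 1.53 deploys/week)

0.219 deploys/day


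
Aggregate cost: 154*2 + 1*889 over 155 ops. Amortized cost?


Formula: Amortized cost = Total cost / Operations
Total cost = (154 * 2) + (1 * 889)
Total cost = 308 + 889 = 1197
Amortized = 1197 / 155 = 7.7226

7.7226


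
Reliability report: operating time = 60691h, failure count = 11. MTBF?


Formula: MTBF = Total operating time / Number of failures
MTBF = 60691 / 11
MTBF = 5517.36 hours

5517.36 hours


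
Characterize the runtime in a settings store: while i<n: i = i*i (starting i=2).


Reasoning: squaring drives double-exponential growth; iterations ~ log log n
Complexity: O(log log n)

O(log log n)


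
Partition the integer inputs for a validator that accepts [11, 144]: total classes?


Valid range: [11, 144]
Class 1: x < 11 — invalid
Class 2: 11 ≤ x ≤ 144 — valid
Class 3: x > 144 — invalid
Total equivalence classes: 3

3 equivalence classes


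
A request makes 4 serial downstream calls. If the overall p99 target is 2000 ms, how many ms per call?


Formula: per_stage = total_budget / stages
per_stage = 2000 / 4
per_stage = 500.0 ms

500.0 ms


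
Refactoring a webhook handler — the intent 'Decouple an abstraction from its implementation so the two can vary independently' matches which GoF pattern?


This matches the Bridge pattern

Bridge


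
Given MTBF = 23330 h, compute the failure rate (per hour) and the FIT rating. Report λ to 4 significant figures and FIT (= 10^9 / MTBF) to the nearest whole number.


Formula: λ = 1 / MTBF; FIT = λ × 1e9 = 1e9 / MTBF
λ = 1 / 23330 ≈ 4.286e-05 failures/hour
FIT = 1e9 / 23330 ≈ 42863 failures per 1e9 hours (nearest whole number)

λ = 4.286e-05 /h, FIT = 42863


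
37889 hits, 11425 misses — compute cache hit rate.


Formula: hit rate = hits / (hits + misses) * 100
hit rate = 37889 / (37889 + 11425) * 100
hit rate = 37889 / 49314 * 100
hit rate = 76.83%

76.83%


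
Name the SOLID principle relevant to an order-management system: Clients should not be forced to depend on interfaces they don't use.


This describes the Interface Segregation Principle (ISP)

Interface Segregation Principle (ISP)


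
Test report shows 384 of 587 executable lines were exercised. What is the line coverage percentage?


Coverage = covered / total * 100
Coverage = 384 / 587 * 100
Coverage = 65.42%

65.42%


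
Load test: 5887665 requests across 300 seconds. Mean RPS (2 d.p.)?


Formula: throughput = requests / seconds
throughput = 5887665 / 300
throughput = 19625.55 requests/second

19625.55 requests/second


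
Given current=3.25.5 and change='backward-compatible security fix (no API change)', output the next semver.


Current: 3.25.5
Change category: 'backward-compatible security fix (no API change)' → patch bump
SemVer rule: patch bump → increment PATCH (MAJOR and MINOR unchanged)
New: 3.25.6

3.25.6


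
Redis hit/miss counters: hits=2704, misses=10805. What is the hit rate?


Formula: hit rate = hits / (hits + misses) * 100
hit rate = 2704 / (2704 + 10805) * 100
hit rate = 2704 / 13509 * 100
hit rate = 20.02%

20.02%


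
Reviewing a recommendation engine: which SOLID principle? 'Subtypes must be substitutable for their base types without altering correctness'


This describes the Liskov Substitution Principle (LSP)

Liskov Substitution Principle (LSP)


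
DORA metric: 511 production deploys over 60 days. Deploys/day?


Formula: deployments per day = releases / days
= 511 / 60
= 8.517 deploys/day
(equivalently, 59.62 deploys/week)

8.517 deploys/day


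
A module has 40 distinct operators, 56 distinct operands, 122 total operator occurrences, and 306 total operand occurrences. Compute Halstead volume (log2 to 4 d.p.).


Formula: V = N * log2(η), where N = N1 + N2 and η = η1 + η2
η = 40 + 56 = 96
N = 122 + 306 = 428
log2(96) ≈ 6.5850
V = 428 * 6.5850 = 2818.38

2818.38


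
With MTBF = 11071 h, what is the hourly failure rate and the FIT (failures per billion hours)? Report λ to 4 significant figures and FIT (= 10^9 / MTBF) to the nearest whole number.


Formula: λ = 1 / MTBF; FIT = λ × 1e9 = 1e9 / MTBF
λ = 1 / 11071 ≈ 9.033e-05 failures/hour
FIT = 1e9 / 11071 ≈ 90326 failures per 1e9 hours (nearest whole number)

λ = 9.033e-05 /h, FIT = 90326


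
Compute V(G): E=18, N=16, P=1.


Formula: V(G) = E - N + 2P
V(G) = 18 - 16 + 2*1
V(G) = 2 + 2
V(G) = 4

4


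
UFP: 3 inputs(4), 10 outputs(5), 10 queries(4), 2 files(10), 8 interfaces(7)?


UFP = EI*4 + EO*5 + EQ*4 + ILF*10 + EIF*7
UFP = 3*4 + 10*5 + 10*4 + 2*10 + 8*7
UFP = 12 + 50 + 40 + 20 + 56
UFP = 178

178


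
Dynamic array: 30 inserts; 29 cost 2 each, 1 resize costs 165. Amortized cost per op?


Formula: Amortized cost = Total cost / Operations
Total cost = (29 * 2) + (1 * 165)
Total cost = 58 + 165 = 223
Amortized = 223 / 30 = 7.4333

7.4333


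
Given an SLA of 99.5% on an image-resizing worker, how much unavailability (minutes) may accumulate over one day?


Formula: allowed downtime = period * (100 - SLA) / 100
Period (day) = 1440 minutes
Unavailability fraction = (100 - 99.5) / 100
Allowed downtime = 1440 * (100 - 99.5) / 100
Allowed downtime = 7.2 minutes

7.2 minutes


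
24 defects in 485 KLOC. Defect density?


Defect density = defects / KLOC
Defect density = 24 / 485
Defect density = 0.049 defects/KLOC

0.049 defects/KLOC


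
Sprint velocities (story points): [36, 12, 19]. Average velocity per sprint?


Formula: Avg velocity = Total points / Number of sprints
Points: [36, 12, 19]
Sum = 36 + 12 + 19 = 67
Avg velocity = 67 / 3 = 22.33 points/sprint

22.33 points/sprint


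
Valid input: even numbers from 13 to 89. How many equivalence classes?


Constraint: even integers in [13, 89]
Class 1: x < 13 — out-of-range invalid
Class 2: x in [13,89] but odd — wrong type invalid
Class 3: x in [13,89] and even — valid
Class 4: x > 89 — out-of-range invalid
Total equivalence classes: 4

4 equivalence classes


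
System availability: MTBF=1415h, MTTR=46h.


Availability = MTBF / (MTBF + MTTR)
Availability = 1415 / (1415 + 46)
Availability = 1415 / 1461
Availability = 96.8515%

96.8515%


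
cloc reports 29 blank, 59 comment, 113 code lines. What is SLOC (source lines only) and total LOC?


Total LOC = blank + comment + code
Total LOC = 29 + 59 + 113 = 201
SLOC (source only) = code = 113

Total LOC: 201, SLOC: 113


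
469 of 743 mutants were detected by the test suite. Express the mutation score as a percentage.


Mutation score = killed / total * 100
Mutation score = 469 / 743 * 100
Mutation score = 63.12%

63.12%


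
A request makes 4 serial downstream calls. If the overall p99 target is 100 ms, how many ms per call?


Formula: per_stage = total_budget / stages
per_stage = 100 / 4
per_stage = 25.0 ms

25.0 ms


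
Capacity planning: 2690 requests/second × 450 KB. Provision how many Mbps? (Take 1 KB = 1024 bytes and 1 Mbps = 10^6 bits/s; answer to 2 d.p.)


Formula: Mbps = payload_bytes * RPS * 8 / 1e6
Payload per request = 450 KB = 450 * 1024 = 460800 bytes
Total bytes/sec = 460800 * 2690 = 1239552000
Total bits/sec = 1239552000 * 8 = 9916416000
Mbps = 9916416000 / 1e6 = 9916.42

9916.42 Mbps


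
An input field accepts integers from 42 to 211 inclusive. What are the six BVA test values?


Range: [42, 211]
Boundaries: just below min, min, min+1, max-1, max, just above max
Values: [41, 42, 43, 210, 211, 212]

[41, 42, 43, 210, 211, 212]


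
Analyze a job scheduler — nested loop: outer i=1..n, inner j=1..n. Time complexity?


Reasoning: n iterations times n iterations
Complexity: O(n^2)

O(n^2)


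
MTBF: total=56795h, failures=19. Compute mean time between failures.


Formula: MTBF = Total operating time / Number of failures
MTBF = 56795 / 19
MTBF = 2989.21 hours

2989.21 hours


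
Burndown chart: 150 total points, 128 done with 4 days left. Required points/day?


Formula: Required rate = Remaining points / Days left
Remaining = 150 - 128 = 22 points
Required rate = 22 / 4 = 5.5 points/day

5.5 points/day


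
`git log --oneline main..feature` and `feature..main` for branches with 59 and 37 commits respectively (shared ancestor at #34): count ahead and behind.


Common ancestor: commit #34
feature commits after divergence: 59 - 34 = 25
main commits after divergence: 37 - 34 = 3
feature is 25 commits ahead of main
main is 3 commits ahead of feature

feature ahead: 25, main ahead: 3


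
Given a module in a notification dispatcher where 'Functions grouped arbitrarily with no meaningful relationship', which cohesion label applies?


Reasoning: Worst: random grouping
Type: Coincidental cohesion

Coincidental cohesion


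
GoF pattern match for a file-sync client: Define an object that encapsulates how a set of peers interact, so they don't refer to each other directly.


This matches the Mediator pattern

Mediator


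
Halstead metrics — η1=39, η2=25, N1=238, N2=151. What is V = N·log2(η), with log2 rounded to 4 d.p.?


Formula: V = N * log2(η), where N = N1 + N2 and η = η1 + η2
η = 39 + 25 = 64
N = 238 + 151 = 389
log2(64) ≈ 6.0000
V = 389 * 6.0000 = 2334.00

2334.00


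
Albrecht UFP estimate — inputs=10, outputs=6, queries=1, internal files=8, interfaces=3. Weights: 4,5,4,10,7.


UFP = EI*4 + EO*5 + EQ*4 + ILF*10 + EIF*7
UFP = 10*4 + 6*5 + 1*4 + 8*10 + 3*7
UFP = 40 + 30 + 4 + 80 + 21
UFP = 175

175


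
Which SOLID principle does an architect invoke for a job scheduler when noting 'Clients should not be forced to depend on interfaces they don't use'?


This describes the Interface Segregation Principle (ISP)

Interface Segregation Principle (ISP)


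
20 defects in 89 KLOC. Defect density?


Defect density = defects / KLOC
Defect density = 20 / 89
Defect density = 0.225 defects/KLOC

0.225 defects/KLOC


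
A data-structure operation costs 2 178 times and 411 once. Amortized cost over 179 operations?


Formula: Amortized cost = Total cost / Operations
Total cost = (178 * 2) + (1 * 411)
Total cost = 356 + 411 = 767
Amortized = 767 / 179 = 4.2849

4.2849


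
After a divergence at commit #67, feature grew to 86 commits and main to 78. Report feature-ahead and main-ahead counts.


Common ancestor: commit #67
feature commits after divergence: 86 - 67 = 19
main commits after divergence: 78 - 67 = 11
feature is 19 commits ahead of main
main is 11 commits ahead of feature

feature ahead: 19, main ahead: 11


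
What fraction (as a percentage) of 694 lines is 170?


Coverage = covered / total * 100
Coverage = 170 / 694 * 100
Coverage = 24.5%

24.5%


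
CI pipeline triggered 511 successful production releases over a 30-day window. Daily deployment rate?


Formula: deployments per day = releases / days
= 511 / 30
= 17.033 deploys/day
(equivalently, 119.23 deploys/week)

17.033 deploys/day


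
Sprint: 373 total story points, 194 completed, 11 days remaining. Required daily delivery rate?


Formula: Required rate = Remaining points / Days left
Remaining = 373 - 194 = 179 points
Required rate = 179 / 11 = 16.27 points/day

16.27 points/day


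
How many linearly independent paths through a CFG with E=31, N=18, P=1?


Formula: V(G) = E - N + 2P
V(G) = 31 - 18 + 2*1
V(G) = 13 + 2
V(G) = 15

15


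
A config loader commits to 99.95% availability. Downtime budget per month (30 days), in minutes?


Formula: allowed downtime = period * (100 - SLA) / 100
Period (month (30 days)) = 43200 minutes
Unavailability fraction = (100 - 99.95) / 100
Allowed downtime = 43200 * (100 - 99.95) / 100
Allowed downtime = 21.6 minutes

21.6 minutes


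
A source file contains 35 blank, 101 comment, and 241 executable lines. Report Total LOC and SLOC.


Total LOC = blank + comment + code
Total LOC = 35 + 101 + 241 = 377
SLOC (source only) = code = 241

Total LOC: 377, SLOC: 241


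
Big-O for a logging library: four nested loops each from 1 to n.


Reasoning: four levels of nesting
Complexity: O(n^4)

O(n^4)


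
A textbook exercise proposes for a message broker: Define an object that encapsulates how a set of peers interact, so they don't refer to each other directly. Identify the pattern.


This matches the Mediator pattern

Mediator


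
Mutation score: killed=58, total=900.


Mutation score = killed / total * 100
Mutation score = 58 / 900 * 100
Mutation score = 6.44%

6.44%


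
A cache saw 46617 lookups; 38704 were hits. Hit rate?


Formula: hit rate = hits / (hits + misses) * 100
hit rate = 38704 / (38704 + 7913) * 100
hit rate = 38704 / 46617 * 100
hit rate = 83.03%

83.03%


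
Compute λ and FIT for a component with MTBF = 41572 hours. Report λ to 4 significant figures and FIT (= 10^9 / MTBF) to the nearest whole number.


Formula: λ = 1 / MTBF; FIT = λ × 1e9 = 1e9 / MTBF
λ = 1 / 41572 ≈ 2.405e-05 failures/hour
FIT = 1e9 / 41572 ≈ 24055 failures per 1e9 hours (nearest whole number)

λ = 2.405e-05 /h, FIT = 24055


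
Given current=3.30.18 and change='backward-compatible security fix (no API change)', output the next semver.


Current: 3.30.18
Change category: 'backward-compatible security fix (no API change)' → patch bump
SemVer rule: patch bump → increment PATCH (MAJOR and MINOR unchanged)
New: 3.30.19

3.30.19


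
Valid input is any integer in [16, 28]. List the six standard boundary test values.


Range: [16, 28]
Boundaries: just below min, min, min+1, max-1, max, just above max
Values: [15, 16, 17, 27, 28, 29]

[15, 16, 17, 27, 28, 29]


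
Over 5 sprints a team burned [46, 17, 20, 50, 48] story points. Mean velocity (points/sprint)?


Formula: Avg velocity = Total points / Number of sprints
Points: [46, 17, 20, 50, 48]
Sum = 46 + 17 + 20 + 50 + 48 = 181
Avg velocity = 181 / 5 = 36.2 points/sprint

36.2 points/sprint


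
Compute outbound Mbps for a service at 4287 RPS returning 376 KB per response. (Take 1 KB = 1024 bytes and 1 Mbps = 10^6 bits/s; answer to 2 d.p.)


Formula: Mbps = payload_bytes * RPS * 8 / 1e6
Payload per request = 376 KB = 376 * 1024 = 385024 bytes
Total bytes/sec = 385024 * 4287 = 1650597888
Total bits/sec = 1650597888 * 8 = 13204783104
Mbps = 13204783104 / 1e6 = 13204.78

13204.78 Mbps


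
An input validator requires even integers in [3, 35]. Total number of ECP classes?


Constraint: even integers in [3, 35]
Class 1: x < 3 — out-of-range invalid
Class 2: x in [3,35] but odd — wrong type invalid
Class 3: x in [3,35] and even — valid
Class 4: x > 35 — out-of-range invalid
Total equivalence classes: 4

4 equivalence classes


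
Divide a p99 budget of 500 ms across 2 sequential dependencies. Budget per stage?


Formula: per_stage = total_budget / stages
per_stage = 500 / 2
per_stage = 250.0 ms

250.0 ms


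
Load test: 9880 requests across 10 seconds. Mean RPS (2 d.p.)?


Formula: throughput = requests / seconds
throughput = 9880 / 10
throughput = 988.0 requests/second

988.0 requests/second


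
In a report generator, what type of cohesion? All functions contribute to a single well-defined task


Reasoning: Best: single purpose
Type: Functional cohesion

Functional cohesion


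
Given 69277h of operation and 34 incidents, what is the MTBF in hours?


Formula: MTBF = Total operating time / Number of failures
MTBF = 69277 / 34
MTBF = 2037.56 hours

2037.56 hours


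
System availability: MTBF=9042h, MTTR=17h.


Availability = MTBF / (MTBF + MTTR)
Availability = 9042 / (9042 + 17)
Availability = 9042 / 9059
Availability = 99.8123%

99.8123%


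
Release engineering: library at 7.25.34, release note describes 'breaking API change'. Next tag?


Current: 7.25.34
Change category: 'breaking API change' → major bump
SemVer rule: major bump → increment MAJOR, reset MINOR and PATCH to 0
New: 8.0.0

8.0.0


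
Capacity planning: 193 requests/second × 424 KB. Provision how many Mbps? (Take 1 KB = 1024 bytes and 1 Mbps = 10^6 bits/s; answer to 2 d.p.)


Formula: Mbps = payload_bytes * RPS * 8 / 1e6
Payload per request = 424 KB = 424 * 1024 = 434176 bytes
Total bytes/sec = 434176 * 193 = 83795968
Total bits/sec = 83795968 * 8 = 670367744
Mbps = 670367744 / 1e6 = 670.37

670.37 Mbps


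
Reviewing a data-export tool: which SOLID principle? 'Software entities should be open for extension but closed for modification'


This describes the Open/Closed Principle (OCP)

Open/Closed Principle (OCP)


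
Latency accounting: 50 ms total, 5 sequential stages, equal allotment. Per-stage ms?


Formula: per_stage = total_budget / stages
per_stage = 50 / 5
per_stage = 10.0 ms

10.0 ms


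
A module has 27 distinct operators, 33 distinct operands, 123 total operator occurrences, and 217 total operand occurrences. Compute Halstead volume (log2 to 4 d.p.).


Formula: V = N * log2(η), where N = N1 + N2 and η = η1 + η2
η = 27 + 33 = 60
N = 123 + 217 = 340
log2(60) ≈ 5.9069
V = 340 * 5.9069 = 2008.35

2008.35


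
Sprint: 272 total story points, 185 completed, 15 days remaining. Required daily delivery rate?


Formula: Required rate = Remaining points / Days left
Remaining = 272 - 185 = 87 points
Required rate = 87 / 15 = 5.8 points/day

5.8 points/day


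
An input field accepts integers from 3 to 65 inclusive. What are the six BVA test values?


Range: [3, 65]
Boundaries: just below min, min, min+1, max-1, max, just above max
Values: [2, 3, 4, 64, 65, 66]

[2, 3, 4, 64, 65, 66]


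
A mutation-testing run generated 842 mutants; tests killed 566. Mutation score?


Mutation score = killed / total * 100
Mutation score = 566 / 842 * 100
Mutation score = 67.22%

67.22%


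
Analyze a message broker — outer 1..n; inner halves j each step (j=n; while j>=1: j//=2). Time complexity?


Reasoning: n times log n
Complexity: O(n log n)

O(n log n)


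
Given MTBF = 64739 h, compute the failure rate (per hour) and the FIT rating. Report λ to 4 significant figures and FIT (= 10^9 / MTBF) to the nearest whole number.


Formula: λ = 1 / MTBF; FIT = λ × 1e9 = 1e9 / MTBF
λ = 1 / 64739 ≈ 1.545e-05 failures/hour
FIT = 1e9 / 64739 ≈ 15447 failures per 1e9 hours (nearest whole number)

λ = 1.545e-05 /h, FIT = 15447


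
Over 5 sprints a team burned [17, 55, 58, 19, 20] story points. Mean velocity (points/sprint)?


Formula: Avg velocity = Total points / Number of sprints
Points: [17, 55, 58, 19, 20]
Sum = 17 + 55 + 58 + 19 + 20 = 169
Avg velocity = 169 / 5 = 33.8 points/sprint

33.8 points/sprint


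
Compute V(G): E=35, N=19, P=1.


Formula: V(G) = E - N + 2P
V(G) = 35 - 19 + 2*1
V(G) = 16 + 2
V(G) = 18

18


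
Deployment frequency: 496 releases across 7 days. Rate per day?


Formula: deployments per day = releases / days
= 496 / 7
= 70.857 deploys/day
(equivalently, 496.0 deploys/week)

70.857 deploys/day


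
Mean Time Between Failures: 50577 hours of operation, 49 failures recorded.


Formula: MTBF = Total operating time / Number of failures
MTBF = 50577 / 49
MTBF = 1032.18 hours

1032.18 hours


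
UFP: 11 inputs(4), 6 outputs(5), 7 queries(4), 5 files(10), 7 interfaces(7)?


UFP = EI*4 + EO*5 + EQ*4 + ILF*10 + EIF*7
UFP = 11*4 + 6*5 + 7*4 + 5*10 + 7*7
UFP = 44 + 30 + 28 + 50 + 49
UFP = 201

201


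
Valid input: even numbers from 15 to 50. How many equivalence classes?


Constraint: even integers in [15, 50]
Class 1: x < 15 — out-of-range invalid
Class 2: x in [15,50] but odd — wrong type invalid
Class 3: x in [15,50] and even — valid
Class 4: x > 50 — out-of-range invalid
Total equivalence classes: 4

4 equivalence classes


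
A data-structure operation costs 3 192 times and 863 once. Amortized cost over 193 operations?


Formula: Amortized cost = Total cost / Operations
Total cost = (192 * 3) + (1 * 863)
Total cost = 576 + 863 = 1439
Amortized = 1439 / 193 = 7.456

7.456


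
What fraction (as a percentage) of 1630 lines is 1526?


Coverage = covered / total * 100
Coverage = 1526 / 1630 * 100
Coverage = 93.62%

93.62%


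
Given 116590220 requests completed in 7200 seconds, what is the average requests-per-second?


Formula: throughput = requests / seconds
throughput = 116590220 / 7200
throughput = 16193.09 requests/second

16193.09 requests/second


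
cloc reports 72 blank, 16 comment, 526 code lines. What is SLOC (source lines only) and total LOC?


Total LOC = blank + comment + code
Total LOC = 72 + 16 + 526 = 614
SLOC (source only) = code = 526

Total LOC: 614, SLOC: 526


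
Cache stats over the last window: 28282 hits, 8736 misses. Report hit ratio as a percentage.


Formula: hit rate = hits / (hits + misses) * 100
hit rate = 28282 / (28282 + 8736) * 100
hit rate = 28282 / 37018 * 100
hit rate = 76.4%

76.4%


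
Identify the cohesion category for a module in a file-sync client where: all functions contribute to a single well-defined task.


Reasoning: Best: single purpose
Type: Functional cohesion

Functional cohesion


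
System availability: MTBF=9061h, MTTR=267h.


Availability = MTBF / (MTBF + MTTR)
Availability = 9061 / (9061 + 267)
Availability = 9061 / 9328
Availability = 97.1377%

97.1377%


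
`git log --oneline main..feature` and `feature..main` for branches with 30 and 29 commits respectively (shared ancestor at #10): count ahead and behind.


Common ancestor: commit #10
feature commits after divergence: 30 - 10 = 20
main commits after divergence: 29 - 10 = 19
feature is 20 commits ahead of main
main is 19 commits ahead of feature

feature ahead: 20, main ahead: 19


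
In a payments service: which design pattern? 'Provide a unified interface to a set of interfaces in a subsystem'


This matches the Facade pattern

Facade


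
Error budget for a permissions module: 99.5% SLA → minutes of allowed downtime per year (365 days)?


Formula: allowed downtime = period * (100 - SLA) / 100
Period (year (365 days)) = 525600 minutes
Unavailability fraction = (100 - 99.5) / 100
Allowed downtime = 525600 * (100 - 99.5) / 100
Allowed downtime = 2628.0 minutes

2628.0 minutes


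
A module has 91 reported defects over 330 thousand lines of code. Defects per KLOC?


Defect density = defects / KLOC
Defect density = 91 / 330
Defect density = 0.276 defects/KLOC

0.276 defects/KLOC


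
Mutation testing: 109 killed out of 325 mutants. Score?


Mutation score = killed / total * 100
Mutation score = 109 / 325 * 100
Mutation score = 33.54%

33.54%


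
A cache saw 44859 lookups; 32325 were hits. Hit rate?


Formula: hit rate = hits / (hits + misses) * 100
hit rate = 32325 / (32325 + 12534) * 100
hit rate = 32325 / 44859 * 100
hit rate = 72.06%

72.06%


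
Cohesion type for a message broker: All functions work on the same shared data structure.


Reasoning: Functions share data
Type: Communicational cohesion

Communicational cohesion


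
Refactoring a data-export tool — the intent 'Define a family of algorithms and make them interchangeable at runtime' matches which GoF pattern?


This matches the Strategy pattern

Strategy


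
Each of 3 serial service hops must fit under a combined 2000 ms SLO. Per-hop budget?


Formula: per_stage = total_budget / stages
per_stage = 2000 / 3
per_stage = 666.67 ms

666.67 ms


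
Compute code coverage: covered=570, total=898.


Coverage = covered / total * 100
Coverage = 570 / 898 * 100
Coverage = 63.47%

63.47%


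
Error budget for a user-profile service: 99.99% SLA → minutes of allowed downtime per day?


Formula: allowed downtime = period * (100 - SLA) / 100
Period (day) = 1440 minutes
Unavailability fraction = (100 - 99.99) / 100
Allowed downtime = 1440 * (100 - 99.99) / 100
Allowed downtime = 0.144 minutes

0.144 minutes


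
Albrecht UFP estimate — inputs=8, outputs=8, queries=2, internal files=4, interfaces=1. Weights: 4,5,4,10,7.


UFP = EI*4 + EO*5 + EQ*4 + ILF*10 + EIF*7
UFP = 8*4 + 8*5 + 2*4 + 4*10 + 1*7
UFP = 32 + 40 + 8 + 40 + 7
UFP = 127

127


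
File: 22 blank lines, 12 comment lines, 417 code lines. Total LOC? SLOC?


Total LOC = blank + comment + code
Total LOC = 22 + 12 + 417 = 451
SLOC (source only) = code = 417

Total LOC: 451, SLOC: 417


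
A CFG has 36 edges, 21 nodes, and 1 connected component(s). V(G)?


Formula: V(G) = E - N + 2P
V(G) = 36 - 21 + 2*1
V(G) = 15 + 2
V(G) = 17

17


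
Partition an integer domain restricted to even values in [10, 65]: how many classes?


Constraint: even integers in [10, 65]
Class 1: x < 10 — out-of-range invalid
Class 2: x in [10,65] but odd — wrong type invalid
Class 3: x in [10,65] and even — valid
Class 4: x > 65 — out-of-range invalid
Total equivalence classes: 4

4 equivalence classes


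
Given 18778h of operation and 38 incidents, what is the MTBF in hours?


Formula: MTBF = Total operating time / Number of failures
MTBF = 18778 / 38
MTBF = 494.16 hours

494.16 hours


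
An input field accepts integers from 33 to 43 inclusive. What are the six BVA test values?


Range: [33, 43]
Boundaries: just below min, min, min+1, max-1, max, just above max
Values: [32, 33, 34, 42, 43, 44]

[32, 33, 34, 42, 43, 44]


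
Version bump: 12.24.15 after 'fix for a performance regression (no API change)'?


Current: 12.24.15
Change category: 'fix for a performance regression (no API change)' → patch bump
SemVer rule: patch bump → increment PATCH (MAJOR and MINOR unchanged)
New: 12.24.16

12.24.16


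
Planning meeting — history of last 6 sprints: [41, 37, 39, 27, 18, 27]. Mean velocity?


Formula: Avg velocity = Total points / Number of sprints
Points: [41, 37, 39, 27, 18, 27]
Sum = 41 + 37 + 39 + 27 + 18 + 27 = 189
Avg velocity = 189 / 6 = 31.5 points/sprint

31.5 points/sprint


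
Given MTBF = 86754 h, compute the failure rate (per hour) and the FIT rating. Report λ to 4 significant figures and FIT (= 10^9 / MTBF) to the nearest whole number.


Formula: λ = 1 / MTBF; FIT = λ × 1e9 = 1e9 / MTBF
λ = 1 / 86754 ≈ 1.153e-05 failures/hour
FIT = 1e9 / 86754 ≈ 11527 failures per 1e9 hours (nearest whole number)

λ = 1.153e-05 /h, FIT = 11527


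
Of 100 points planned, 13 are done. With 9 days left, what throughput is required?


Formula: Required rate = Remaining points / Days left
Remaining = 100 - 13 = 87 points
Required rate = 87 / 9 = 9.67 points/day

9.67 points/day


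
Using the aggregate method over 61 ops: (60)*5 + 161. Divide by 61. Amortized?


Formula: Amortized cost = Total cost / Operations
Total cost = (60 * 5) + (1 * 161)
Total cost = 300 + 161 = 461
Amortized = 461 / 61 = 7.5574

7.5574


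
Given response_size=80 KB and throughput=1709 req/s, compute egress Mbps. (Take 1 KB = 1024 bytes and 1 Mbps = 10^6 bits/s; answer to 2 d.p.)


Formula: Mbps = payload_bytes * RPS * 8 / 1e6
Payload per request = 80 KB = 80 * 1024 = 81920 bytes
Total bytes/sec = 81920 * 1709 = 140001280
Total bits/sec = 140001280 * 8 = 1120010240
Mbps = 1120010240 / 1e6 = 1120.01

1120.01 Mbps


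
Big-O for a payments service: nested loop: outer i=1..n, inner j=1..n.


Reasoning: n iterations times n iterations
Complexity: O(n^2)

O(n^2)


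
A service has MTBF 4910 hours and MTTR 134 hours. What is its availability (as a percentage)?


Availability = MTBF / (MTBF + MTTR)
Availability = 4910 / (4910 + 134)
Availability = 4910 / 5044
Availability = 97.3434%

97.3434%


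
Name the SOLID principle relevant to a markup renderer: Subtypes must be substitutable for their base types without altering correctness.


This describes the Liskov Substitution Principle (LSP)

Liskov Substitution Principle (LSP)


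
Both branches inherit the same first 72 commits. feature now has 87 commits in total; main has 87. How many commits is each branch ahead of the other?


Common ancestor: commit #72
feature commits after divergence: 87 - 72 = 15
main commits after divergence: 87 - 72 = 15
feature is 15 commits ahead of main
main is 15 commits ahead of feature

feature ahead: 15, main ahead: 15


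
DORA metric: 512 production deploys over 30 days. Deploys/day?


Formula: deployments per day = releases / days
= 512 / 30
= 17.067 deploys/day
(equivalently, 119.47 deploys/week)

17.067 deploys/day


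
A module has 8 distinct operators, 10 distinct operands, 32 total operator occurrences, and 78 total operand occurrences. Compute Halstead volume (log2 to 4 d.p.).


Formula: V = N * log2(η), where N = N1 + N2 and η = η1 + η2
η = 8 + 10 = 18
N = 32 + 78 = 110
log2(18) ≈ 4.1699
V = 110 * 4.1699 = 458.69

458.69


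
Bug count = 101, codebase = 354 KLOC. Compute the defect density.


Defect density = defects / KLOC
Defect density = 101 / 354
Defect density = 0.285 defects/KLOC

0.285 defects/KLOC


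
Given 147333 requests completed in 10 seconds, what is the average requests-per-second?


Formula: throughput = requests / seconds
throughput = 147333 / 10
throughput = 14733.3 requests/second

14733.3 requests/second


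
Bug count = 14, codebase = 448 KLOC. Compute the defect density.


Defect density = defects / KLOC
Defect density = 14 / 448
Defect density = 0.031 defects/KLOC

0.031 defects/KLOC


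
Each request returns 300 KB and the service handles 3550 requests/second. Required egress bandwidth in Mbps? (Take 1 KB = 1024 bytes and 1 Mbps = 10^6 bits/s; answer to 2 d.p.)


Formula: Mbps = payload_bytes * RPS * 8 / 1e6
Payload per request = 300 KB = 300 * 1024 = 307200 bytes
Total bytes/sec = 307200 * 3550 = 1090560000
Total bits/sec = 1090560000 * 8 = 8724480000
Mbps = 8724480000 / 1e6 = 8724.48

8724.48 Mbps


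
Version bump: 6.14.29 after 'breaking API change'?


Current: 6.14.29
Change category: 'breaking API change' → major bump
SemVer rule: major bump → increment MAJOR, reset MINOR and PATCH to 0
New: 7.0.0

7.0.0


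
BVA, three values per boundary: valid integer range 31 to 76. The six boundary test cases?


Range: [31, 76]
Boundaries: just below min, min, min+1, max-1, max, just above max
Values: [30, 31, 32, 75, 76, 77]

[30, 31, 32, 75, 76, 77]


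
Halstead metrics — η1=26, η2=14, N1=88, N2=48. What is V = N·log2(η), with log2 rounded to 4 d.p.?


Formula: V = N * log2(η), where N = N1 + N2 and η = η1 + η2
η = 26 + 14 = 40
N = 88 + 48 = 136
log2(40) ≈ 5.3219
V = 136 * 5.3219 = 723.78

723.78


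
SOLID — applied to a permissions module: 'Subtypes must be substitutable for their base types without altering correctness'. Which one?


This describes the Liskov Substitution Principle (LSP)

Liskov Substitution Principle (LSP)


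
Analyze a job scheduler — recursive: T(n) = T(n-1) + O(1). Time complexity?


Reasoning: linear recursion with constant work per frame
Complexity: O(n)

O(n)


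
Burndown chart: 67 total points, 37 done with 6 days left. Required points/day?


Formula: Required rate = Remaining points / Days left
Remaining = 67 - 37 = 30 points
Required rate = 30 / 6 = 5.0 points/day

5.0 points/day


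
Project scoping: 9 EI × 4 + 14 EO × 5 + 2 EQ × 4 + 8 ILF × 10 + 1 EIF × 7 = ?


UFP = EI*4 + EO*5 + EQ*4 + ILF*10 + EIF*7
UFP = 9*4 + 14*5 + 2*4 + 8*10 + 1*7
UFP = 36 + 70 + 8 + 80 + 7
UFP = 201

201


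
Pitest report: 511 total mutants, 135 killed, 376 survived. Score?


Mutation score = killed / total * 100
Mutation score = 135 / 511 * 100
Mutation score = 26.42%

26.42%


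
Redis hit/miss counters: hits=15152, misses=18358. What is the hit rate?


Formula: hit rate = hits / (hits + misses) * 100
hit rate = 15152 / (15152 + 18358) * 100
hit rate = 15152 / 33510 * 100
hit rate = 45.22%

45.22%


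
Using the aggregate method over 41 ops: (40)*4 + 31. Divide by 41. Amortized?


Formula: Amortized cost = Total cost / Operations
Total cost = (40 * 4) + (1 * 31)
Total cost = 160 + 31 = 191
Amortized = 191 / 41 = 4.6585

4.6585


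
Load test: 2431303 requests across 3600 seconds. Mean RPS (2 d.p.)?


Formula: throughput = requests / seconds
throughput = 2431303 / 3600
throughput = 675.36 requests/second

675.36 requests/second


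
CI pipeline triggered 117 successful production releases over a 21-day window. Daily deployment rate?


Formula: deployments per day = releases / days
= 117 / 21
= 5.571 deploys/day
(equivalently, 39.0 deploys/week)

5.571 deploys/day


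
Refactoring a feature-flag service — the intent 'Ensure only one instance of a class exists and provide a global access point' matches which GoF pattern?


This matches the Singleton pattern

Singleton


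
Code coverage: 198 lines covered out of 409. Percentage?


Coverage = covered / total * 100
Coverage = 198 / 409 * 100
Coverage = 48.41%

48.41%


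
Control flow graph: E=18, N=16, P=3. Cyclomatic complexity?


Formula: V(G) = E - N + 2P
V(G) = 18 - 16 + 2*3
V(G) = 2 + 6
V(G) = 8

8


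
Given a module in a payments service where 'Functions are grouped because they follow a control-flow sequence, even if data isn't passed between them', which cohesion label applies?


Reasoning: Grouped by order of execution within a routine, not by data flow
Type: Procedural cohesion

Procedural cohesion


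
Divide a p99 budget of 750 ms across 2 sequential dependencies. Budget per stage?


Formula: per_stage = total_budget / stages
per_stage = 750 / 2
per_stage = 375.0 ms

375.0 ms


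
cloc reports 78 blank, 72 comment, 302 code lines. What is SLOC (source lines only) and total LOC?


Total LOC = blank + comment + code
Total LOC = 78 + 72 + 302 = 452
SLOC (source only) = code = 302

Total LOC: 452, SLOC: 302


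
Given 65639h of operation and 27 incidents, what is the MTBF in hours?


Formula: MTBF = Total operating time / Number of failures
MTBF = 65639 / 27
MTBF = 2431.07 hours

2431.07 hours


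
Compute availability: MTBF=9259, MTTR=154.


Availability = MTBF / (MTBF + MTTR)
Availability = 9259 / (9259 + 154)
Availability = 9259 / 9413
Availability = 98.364%

98.364%


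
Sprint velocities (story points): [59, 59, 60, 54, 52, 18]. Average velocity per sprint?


Formula: Avg velocity = Total points / Number of sprints
Points: [59, 59, 60, 54, 52, 18]
Sum = 59 + 59 + 60 + 54 + 52 + 18 = 302
Avg velocity = 302 / 6 = 50.33 points/sprint

50.33 points/sprint


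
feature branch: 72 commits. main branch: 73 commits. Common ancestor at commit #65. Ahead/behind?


Common ancestor: commit #65
feature commits after divergence: 72 - 65 = 7
main commits after divergence: 73 - 65 = 8
feature is 7 commits ahead of main
main is 8 commits ahead of feature

feature ahead: 7, main ahead: 8
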